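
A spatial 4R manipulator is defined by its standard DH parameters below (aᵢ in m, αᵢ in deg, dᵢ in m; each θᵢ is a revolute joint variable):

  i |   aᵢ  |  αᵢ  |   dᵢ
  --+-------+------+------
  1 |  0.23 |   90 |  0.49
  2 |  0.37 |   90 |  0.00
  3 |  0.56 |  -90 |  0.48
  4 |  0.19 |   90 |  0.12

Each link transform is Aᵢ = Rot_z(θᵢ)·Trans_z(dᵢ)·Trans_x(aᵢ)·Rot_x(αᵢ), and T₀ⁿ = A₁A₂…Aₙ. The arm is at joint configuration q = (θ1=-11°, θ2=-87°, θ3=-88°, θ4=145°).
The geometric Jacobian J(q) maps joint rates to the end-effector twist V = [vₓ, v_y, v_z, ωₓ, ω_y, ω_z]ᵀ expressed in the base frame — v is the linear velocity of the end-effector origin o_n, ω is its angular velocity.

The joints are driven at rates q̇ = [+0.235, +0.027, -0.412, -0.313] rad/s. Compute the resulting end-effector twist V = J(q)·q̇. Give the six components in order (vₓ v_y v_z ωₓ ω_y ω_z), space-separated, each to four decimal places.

-0.0271 0.0689 0.1566 0.3847 -0.0912 0.5689

o_n = [-0.0357, 0.4144, -0.0328]
J₁: ẑ×o_n = [-0.4144, -0.0357, 0.0000], ω = ẑ
J2: z=[-0.1908, -0.9816, 0.0000] o=[0.2258, -0.0439, 0.4900] → [0.5132, -0.0997, -0.3441, -0.1908, -0.9816, 0.0000]
J3: z=[-0.9803, 0.1905, -0.0523] o=[0.2448, -0.0476, 0.1205] → [-0.0050, -0.1356, -0.3994, -0.9803, 0.1905, -0.0523]
J4: z=[0.0447, -0.0442, -0.9980] o=[-0.1180, 0.5931, 0.0759] → [-0.1735, -0.0772, -0.0043, 0.0447, -0.0442, -0.9980]
V = J·q̇ = [-0.0271, 0.0689, 0.1566, 0.3847, -0.0912, 0.5689]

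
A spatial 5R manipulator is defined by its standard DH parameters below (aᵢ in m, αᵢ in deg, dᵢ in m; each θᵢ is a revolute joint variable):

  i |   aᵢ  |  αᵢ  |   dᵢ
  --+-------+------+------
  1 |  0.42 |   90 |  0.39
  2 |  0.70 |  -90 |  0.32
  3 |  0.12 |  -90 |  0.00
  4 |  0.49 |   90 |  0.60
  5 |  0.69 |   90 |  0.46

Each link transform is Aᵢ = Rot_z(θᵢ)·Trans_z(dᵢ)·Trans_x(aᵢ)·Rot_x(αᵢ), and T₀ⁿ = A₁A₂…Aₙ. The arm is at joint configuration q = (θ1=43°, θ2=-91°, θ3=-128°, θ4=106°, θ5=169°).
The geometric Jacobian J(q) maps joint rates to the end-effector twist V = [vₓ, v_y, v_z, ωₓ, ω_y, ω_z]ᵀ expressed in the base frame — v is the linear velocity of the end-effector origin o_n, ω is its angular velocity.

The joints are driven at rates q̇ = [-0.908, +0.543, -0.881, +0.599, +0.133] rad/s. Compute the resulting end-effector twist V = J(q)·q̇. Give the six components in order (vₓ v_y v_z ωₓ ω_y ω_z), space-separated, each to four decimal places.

o_n = [1.1900, -0.6052, -0.5094]
J₁: ẑ×o_n = [0.6052, 1.1900, -0.0000], ω = ẑ
J2: z=[0.6820, -0.7314, 0.0000] o=[0.3072, 0.2864, 0.3900] → [0.6578, 0.6134, 0.0376, 0.6820, -0.7314, 0.0000]
J3: z=[0.7312, 0.6819, -0.0175] o=[0.5165, 0.0441, -0.3099] → [-0.1474, 0.1342, -0.9340, 0.7312, 0.6819, -0.0175]
J4: z=[0.4098, -0.4596, -0.7879] o=[0.5819, -0.0242, -0.2360] → [-0.3320, -0.3670, 0.0414, 0.4098, -0.4596, -0.7879]
J5: z=[0.3226, -0.7349, 0.5965] o=[0.4097, -0.5443, -0.7837] → [-0.1652, 0.3770, 0.5538, 0.3226, -0.7349, 0.5965]
V = J·q̇ = [-0.2833, -1.0353, 0.9417, 0.0145, -1.3709, -1.2852]

-0.2833 -1.0353 0.9417 0.0145 -1.3709 -1.2852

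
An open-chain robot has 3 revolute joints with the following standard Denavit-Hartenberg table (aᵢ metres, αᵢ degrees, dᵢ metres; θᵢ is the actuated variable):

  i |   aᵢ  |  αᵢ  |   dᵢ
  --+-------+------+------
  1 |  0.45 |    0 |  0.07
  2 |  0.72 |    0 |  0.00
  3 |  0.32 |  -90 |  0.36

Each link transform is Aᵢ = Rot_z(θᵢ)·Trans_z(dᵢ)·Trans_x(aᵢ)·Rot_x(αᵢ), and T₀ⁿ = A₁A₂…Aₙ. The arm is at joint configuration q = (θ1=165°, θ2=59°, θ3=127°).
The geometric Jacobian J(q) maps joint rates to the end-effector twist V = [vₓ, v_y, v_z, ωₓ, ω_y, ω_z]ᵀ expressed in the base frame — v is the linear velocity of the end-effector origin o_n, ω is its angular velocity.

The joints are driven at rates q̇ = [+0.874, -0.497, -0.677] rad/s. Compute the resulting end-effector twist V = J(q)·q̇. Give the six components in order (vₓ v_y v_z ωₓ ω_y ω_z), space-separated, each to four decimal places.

o_n = [-0.6365, -0.4337, 0.4300]
J₁: ẑ×o_n = [0.4337, -0.6365, 0.0000], ω = ẑ
J2: z=[0.0000, 0.0000, 1.0000] o=[-0.4347, 0.1165, 0.0700] → [0.5502, -0.2019, 0.0000, 0.0000, 0.0000, 1.0000]
J3: z=[0.0000, 0.0000, 1.0000] o=[-0.9526, -0.3837, 0.0700] → [0.0501, 0.3161, -0.0000, 0.0000, 0.0000, 1.0000]
V = J·q̇ = [0.0717, -0.6700, 0.0000, 0.0000, 0.0000, -0.3000]

0.0717 -0.6700 0.0000 0.0000 0.0000 -0.3000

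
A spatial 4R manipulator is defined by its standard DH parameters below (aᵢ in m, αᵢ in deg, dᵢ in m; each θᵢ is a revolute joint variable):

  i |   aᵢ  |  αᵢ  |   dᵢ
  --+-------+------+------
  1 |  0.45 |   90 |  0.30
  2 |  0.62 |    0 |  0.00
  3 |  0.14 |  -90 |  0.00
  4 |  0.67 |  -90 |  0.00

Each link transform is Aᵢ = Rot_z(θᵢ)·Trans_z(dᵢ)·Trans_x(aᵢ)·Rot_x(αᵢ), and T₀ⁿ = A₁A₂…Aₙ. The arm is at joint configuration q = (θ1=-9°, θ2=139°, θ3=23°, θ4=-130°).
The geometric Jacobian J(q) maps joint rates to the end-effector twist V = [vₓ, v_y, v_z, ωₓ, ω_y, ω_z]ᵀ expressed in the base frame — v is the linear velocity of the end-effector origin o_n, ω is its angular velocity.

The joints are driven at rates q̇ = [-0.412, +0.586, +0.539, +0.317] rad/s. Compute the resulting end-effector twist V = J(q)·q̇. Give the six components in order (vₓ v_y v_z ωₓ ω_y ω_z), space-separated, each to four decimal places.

-0.5353 -0.1613 0.0871 -0.2727 -1.0958 -0.7135

o_n = [0.1750, -0.5474, 0.6169]
J₁: ẑ×o_n = [0.5474, 0.1750, -0.0000], ω = ẑ
J2: z=[-0.1564, -0.9877, 0.0000] o=[0.4445, -0.0704, 0.3000] → [-0.3130, 0.0496, -0.1915, -0.1564, -0.9877, 0.0000]
J3: z=[-0.1564, -0.9877, 0.0000] o=[-0.0177, 0.0028, 0.7068] → [0.0887, -0.0141, 0.2764, -0.1564, -0.9877, 0.0000]
J4: z=[-0.3052, 0.0483, -0.9511] o=[-0.1492, 0.0236, 0.7500] → [-0.5495, -0.3490, 0.1586, -0.3052, 0.0483, -0.9511]
V = J·q̇ = [-0.5353, -0.1613, 0.0871, -0.2727, -1.0958, -0.7135]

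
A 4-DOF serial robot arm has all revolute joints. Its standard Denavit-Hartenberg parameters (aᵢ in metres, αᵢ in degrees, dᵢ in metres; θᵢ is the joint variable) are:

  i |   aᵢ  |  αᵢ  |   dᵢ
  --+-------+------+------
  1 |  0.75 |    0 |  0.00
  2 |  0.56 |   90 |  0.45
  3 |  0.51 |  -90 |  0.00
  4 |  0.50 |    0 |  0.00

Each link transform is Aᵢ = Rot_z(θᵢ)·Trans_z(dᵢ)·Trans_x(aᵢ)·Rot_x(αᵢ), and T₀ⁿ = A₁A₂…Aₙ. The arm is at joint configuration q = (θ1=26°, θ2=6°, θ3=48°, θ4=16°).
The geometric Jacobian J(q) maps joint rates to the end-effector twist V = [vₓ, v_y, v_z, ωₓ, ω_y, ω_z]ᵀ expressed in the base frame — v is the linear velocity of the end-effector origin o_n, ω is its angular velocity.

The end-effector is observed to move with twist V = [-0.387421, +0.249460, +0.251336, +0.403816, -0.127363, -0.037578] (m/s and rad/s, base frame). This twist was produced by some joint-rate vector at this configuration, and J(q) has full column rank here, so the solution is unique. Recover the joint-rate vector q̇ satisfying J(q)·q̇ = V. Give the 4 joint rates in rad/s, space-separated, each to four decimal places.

0.4530 -0.2430 0.3220 -0.3700

o_n = [1.6381, 1.0937, 1.1862]
J₁: ẑ×o_n = [-1.0937, 1.6381, 0.0000], ω = ẑ
J2: z=[0.0000, 0.0000, 1.0000] o=[0.6741, 0.3288, 0.0000] → [-0.7649, 0.9640, 0.0000, 0.0000, 0.0000, 1.0000]
J3: z=[0.5299, -0.8480, 0.0000] o=[1.1490, 0.6255, 0.4500] → [-0.6243, -0.3901, 0.6629, 0.5299, -0.8480, 0.0000]
J4: z=[-0.6302, -0.3938, 0.6691] o=[1.4384, 0.8064, 0.8290] → [-0.3329, 0.3587, -0.1024, -0.6302, -0.3938, 0.6691]
q̇ = J⁺·V = [0.4530, -0.2430, 0.3220, -0.3700]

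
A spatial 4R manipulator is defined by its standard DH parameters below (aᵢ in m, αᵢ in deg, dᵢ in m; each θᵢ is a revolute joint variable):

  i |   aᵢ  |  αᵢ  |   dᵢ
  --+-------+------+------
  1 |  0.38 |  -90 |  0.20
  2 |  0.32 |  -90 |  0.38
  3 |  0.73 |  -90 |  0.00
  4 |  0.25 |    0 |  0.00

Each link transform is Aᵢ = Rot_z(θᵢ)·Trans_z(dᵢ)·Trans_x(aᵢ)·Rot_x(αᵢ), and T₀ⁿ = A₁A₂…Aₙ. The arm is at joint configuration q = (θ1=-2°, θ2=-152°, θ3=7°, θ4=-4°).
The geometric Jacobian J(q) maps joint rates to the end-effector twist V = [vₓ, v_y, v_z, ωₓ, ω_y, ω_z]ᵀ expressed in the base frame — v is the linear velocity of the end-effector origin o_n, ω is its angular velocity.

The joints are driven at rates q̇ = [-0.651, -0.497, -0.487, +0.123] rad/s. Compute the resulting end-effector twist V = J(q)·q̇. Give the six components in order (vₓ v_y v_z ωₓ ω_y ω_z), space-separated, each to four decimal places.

o_n = [-0.7431, 0.2868, 0.8220]
J₁: ẑ×o_n = [-0.2868, -0.7431, 0.0000], ω = ẑ
J2: z=[0.0349, 0.9994, 0.0000] o=[0.3798, -0.0133, 0.2000] → [0.6216, -0.0217, 1.1327, 0.0349, 0.9994, 0.0000]
J3: z=[0.4692, -0.0164, 0.8829] o=[0.1107, 0.3764, 0.3502] → [0.0714, -0.9752, -0.0560, 0.4692, -0.0164, 0.8829]
J4: z=[0.0729, -0.9957, -0.0572] o=[-0.5318, 0.3098, 0.6904] → [-0.1324, 0.0025, -0.2121, 0.0729, -0.9957, -0.0572]
V = J·q̇ = [-0.1733, 0.9698, -0.5617, -0.2369, -0.6112, -1.0880]

-0.1733 0.9698 -0.5617 -0.2369 -0.6112 -1.0880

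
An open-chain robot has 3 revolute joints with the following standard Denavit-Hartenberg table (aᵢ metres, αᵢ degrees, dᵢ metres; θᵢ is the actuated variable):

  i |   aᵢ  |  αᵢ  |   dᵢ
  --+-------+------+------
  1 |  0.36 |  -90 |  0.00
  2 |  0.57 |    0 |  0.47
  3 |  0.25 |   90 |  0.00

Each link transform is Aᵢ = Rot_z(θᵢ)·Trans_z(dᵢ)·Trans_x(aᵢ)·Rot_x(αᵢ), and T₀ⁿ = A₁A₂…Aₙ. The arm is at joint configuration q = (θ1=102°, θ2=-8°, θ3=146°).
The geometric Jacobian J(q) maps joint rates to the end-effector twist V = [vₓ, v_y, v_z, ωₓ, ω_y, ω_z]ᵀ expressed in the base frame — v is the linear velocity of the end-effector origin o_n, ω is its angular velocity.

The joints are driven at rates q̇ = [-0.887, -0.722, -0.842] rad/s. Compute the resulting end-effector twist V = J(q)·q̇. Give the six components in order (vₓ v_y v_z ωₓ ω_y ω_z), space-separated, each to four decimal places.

0.5117 0.7439 0.1170 1.5298 0.3252 -0.8870

o_n = [-0.6133, 0.6248, -0.0880]
J₁: ẑ×o_n = [-0.6248, -0.6133, 0.0000], ω = ẑ
J2: z=[-0.9781, -0.2079, 0.0000] o=[-0.0748, 0.3521, 0.0000] → [0.0183, -0.0860, -0.3787, -0.9781, -0.2079, 0.0000]
J3: z=[-0.9781, -0.2079, 0.0000] o=[-0.6519, 0.8065, 0.0793] → [0.0348, -0.1636, 0.1858, -0.9781, -0.2079, 0.0000]
V = J·q̇ = [0.5117, 0.7439, 0.1170, 1.5298, 0.3252, -0.8870]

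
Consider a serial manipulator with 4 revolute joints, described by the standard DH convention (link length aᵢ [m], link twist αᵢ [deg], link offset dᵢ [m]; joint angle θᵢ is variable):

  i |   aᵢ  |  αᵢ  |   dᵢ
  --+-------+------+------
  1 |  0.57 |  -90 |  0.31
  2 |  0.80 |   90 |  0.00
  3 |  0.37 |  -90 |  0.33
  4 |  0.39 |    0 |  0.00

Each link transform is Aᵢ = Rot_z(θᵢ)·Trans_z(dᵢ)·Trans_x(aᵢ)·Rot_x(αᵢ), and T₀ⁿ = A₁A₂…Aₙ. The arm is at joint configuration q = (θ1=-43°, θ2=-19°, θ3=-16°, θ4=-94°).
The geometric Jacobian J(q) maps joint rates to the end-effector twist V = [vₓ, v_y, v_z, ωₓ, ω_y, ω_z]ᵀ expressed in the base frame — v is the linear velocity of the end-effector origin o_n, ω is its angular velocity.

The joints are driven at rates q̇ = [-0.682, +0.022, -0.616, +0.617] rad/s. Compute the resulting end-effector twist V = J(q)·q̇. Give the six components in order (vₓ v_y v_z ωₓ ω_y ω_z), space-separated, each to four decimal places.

o_n = [0.9623, -1.0265, 1.3576]
J₁: ẑ×o_n = [1.0265, 0.9623, -0.0000], ω = ẑ
J2: z=[0.6820, 0.7314, 0.0000] o=[0.4169, -0.3887, 0.3100] → [0.7662, -0.7145, -0.8339, 0.6820, 0.7314, 0.0000]
J3: z=[-0.2381, 0.2220, 0.9455] o=[0.9701, -0.9046, 0.5705] → [0.2901, 0.1801, 0.0308, -0.2381, 0.2220, 0.9455]
J4: z=[0.8462, 0.5253, 0.0897] o=[1.0679, -1.1353, 0.9983] → [0.1790, -0.3135, 0.1475, 0.8462, 0.5253, 0.0897]
V = J·q̇ = [-0.7515, -0.9764, 0.0537, 0.6838, 0.2034, -1.2091]

-0.7515 -0.9764 0.0537 0.6838 0.2034 -1.2091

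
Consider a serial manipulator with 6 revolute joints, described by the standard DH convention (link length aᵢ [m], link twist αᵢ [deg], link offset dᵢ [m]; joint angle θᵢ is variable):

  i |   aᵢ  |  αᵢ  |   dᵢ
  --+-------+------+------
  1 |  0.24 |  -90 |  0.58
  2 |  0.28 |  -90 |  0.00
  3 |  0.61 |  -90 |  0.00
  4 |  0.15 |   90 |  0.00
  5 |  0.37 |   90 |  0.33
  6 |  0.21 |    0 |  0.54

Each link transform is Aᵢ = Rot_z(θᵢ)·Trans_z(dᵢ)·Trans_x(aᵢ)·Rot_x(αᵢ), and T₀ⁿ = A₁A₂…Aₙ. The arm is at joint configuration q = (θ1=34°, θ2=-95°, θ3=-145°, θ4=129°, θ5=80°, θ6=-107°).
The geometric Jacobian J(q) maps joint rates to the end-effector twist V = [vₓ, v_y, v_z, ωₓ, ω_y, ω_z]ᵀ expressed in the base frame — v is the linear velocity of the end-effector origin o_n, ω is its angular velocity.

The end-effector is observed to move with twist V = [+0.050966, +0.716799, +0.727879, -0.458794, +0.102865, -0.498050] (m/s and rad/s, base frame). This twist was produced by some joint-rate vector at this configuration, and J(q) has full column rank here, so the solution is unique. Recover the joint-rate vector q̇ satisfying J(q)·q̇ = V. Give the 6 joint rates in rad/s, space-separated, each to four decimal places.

o_n = [-0.5301, 0.0214, 0.7201]
J₁: ẑ×o_n = [-0.0214, -0.5301, 0.0000], ω = ẑ
J2: z=[-0.5592, 0.8290, 0.0000] o=[0.1990, 0.1342, 0.5800] → [0.1161, 0.0783, 0.6675, -0.5592, 0.8290, 0.0000]
J3: z=[0.8259, 0.5571, 0.0872] o=[0.1787, 0.1206, 0.8589] → [-0.0687, 0.0529, 0.3130, 0.8259, 0.5571, 0.0872]
J4: z=[-0.4995, 0.6512, 0.5714] o=[0.0192, 0.4350, 0.3612] → [0.4700, -0.1346, 0.5643, -0.4995, 0.6512, 0.5714]
J5: z=[-0.7230, 0.0500, -0.6890] o=[-0.0524, 0.3214, 0.4280] → [-0.1921, 0.5403, 0.2408, -0.7230, 0.0500, -0.6890]
J6: z=[-0.3832, -0.8589, 0.3398] o=[-0.5037, 0.5265, 0.4375] → [-0.0710, 0.0993, 0.1709, -0.3832, -0.8589, 0.3398]
q̇ = J⁺·V = [-0.6390, -0.0930, 0.6210, 0.5680, 0.6720, 0.6630]

-0.6390 -0.0930 0.6210 0.5680 0.6720 0.6630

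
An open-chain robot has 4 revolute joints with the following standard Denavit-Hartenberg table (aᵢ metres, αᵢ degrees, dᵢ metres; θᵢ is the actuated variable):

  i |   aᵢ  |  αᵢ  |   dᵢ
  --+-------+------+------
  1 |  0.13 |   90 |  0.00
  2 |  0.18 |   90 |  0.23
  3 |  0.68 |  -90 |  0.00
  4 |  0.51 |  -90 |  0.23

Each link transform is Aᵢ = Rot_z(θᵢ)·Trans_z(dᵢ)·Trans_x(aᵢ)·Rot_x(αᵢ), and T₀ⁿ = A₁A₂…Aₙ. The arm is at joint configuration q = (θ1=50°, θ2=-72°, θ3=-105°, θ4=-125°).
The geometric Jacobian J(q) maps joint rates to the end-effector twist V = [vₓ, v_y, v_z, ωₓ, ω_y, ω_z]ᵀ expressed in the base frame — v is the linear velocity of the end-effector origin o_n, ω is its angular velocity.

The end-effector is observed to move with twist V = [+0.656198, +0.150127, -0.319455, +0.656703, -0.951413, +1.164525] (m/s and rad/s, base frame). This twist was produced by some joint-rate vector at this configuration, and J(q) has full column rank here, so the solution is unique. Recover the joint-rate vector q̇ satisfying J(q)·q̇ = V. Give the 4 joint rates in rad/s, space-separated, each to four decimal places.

0.4730 0.9130 0.0780 -0.7790

o_n = [-0.2680, -0.0023, -0.4162]
J₁: ẑ×o_n = [0.0023, -0.2680, 0.0000], ω = ẑ
J2: z=[0.7660, -0.6428, 0.0000] o=[0.0836, 0.0996, 0.0000] → [0.2675, 0.3188, -0.3040, 0.7660, -0.6428, 0.0000]
J3: z=[-0.6113, -0.7286, -0.3090] o=[0.2955, -0.0056, -0.1712] → [0.1795, 0.0243, -0.4126, -0.6113, -0.7286, -0.3090]
J4: z=[-0.0064, 0.3950, -0.9187] o=[-0.2426, 0.3749, -0.0038] → [-0.5094, 0.0207, 0.0124, -0.0064, 0.3950, -0.9187]
q̇ = J⁺·V = [0.4730, 0.9130, 0.0780, -0.7790]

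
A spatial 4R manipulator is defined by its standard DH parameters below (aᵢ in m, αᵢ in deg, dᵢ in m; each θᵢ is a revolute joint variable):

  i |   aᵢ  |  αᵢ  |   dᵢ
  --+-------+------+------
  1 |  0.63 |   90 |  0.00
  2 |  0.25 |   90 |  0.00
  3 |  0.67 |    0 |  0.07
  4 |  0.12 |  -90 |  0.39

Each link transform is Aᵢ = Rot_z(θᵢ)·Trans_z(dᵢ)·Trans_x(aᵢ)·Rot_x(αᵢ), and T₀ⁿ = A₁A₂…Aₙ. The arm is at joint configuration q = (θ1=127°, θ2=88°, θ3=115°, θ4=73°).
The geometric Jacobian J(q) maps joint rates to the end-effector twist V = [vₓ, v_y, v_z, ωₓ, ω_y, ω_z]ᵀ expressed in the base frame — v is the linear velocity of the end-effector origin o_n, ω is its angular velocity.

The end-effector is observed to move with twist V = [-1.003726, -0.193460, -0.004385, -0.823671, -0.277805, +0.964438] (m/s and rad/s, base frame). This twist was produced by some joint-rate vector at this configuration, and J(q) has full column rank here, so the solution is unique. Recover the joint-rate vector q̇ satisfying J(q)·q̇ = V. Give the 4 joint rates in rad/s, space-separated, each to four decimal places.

0.9740 -0.8250 -0.6030 0.8770

o_n = [-0.1810, 1.2214, -0.1679]
J₁: ẑ×o_n = [-1.2214, -0.1810, 0.0000], ω = ẑ
J2: z=[0.7986, 0.6018, 0.0000] o=[-0.3791, 0.5031, 0.0000] → [-0.1011, 0.1341, 0.4544, 0.7986, 0.6018, 0.0000]
J3: z=[-0.6014, 0.7981, -0.0349] o=[-0.3844, 0.5101, 0.2498] → [-0.3086, -0.2584, -0.5902, -0.6014, 0.7981, -0.0349]
J4: z=[-0.6014, 0.7981, -0.0349] o=[0.0644, 0.9235, -0.0356] → [-0.0953, -0.0710, 0.0167, -0.6014, 0.7981, -0.0349]
q̇ = J⁺·V = [0.9740, -0.8250, -0.6030, 0.8770]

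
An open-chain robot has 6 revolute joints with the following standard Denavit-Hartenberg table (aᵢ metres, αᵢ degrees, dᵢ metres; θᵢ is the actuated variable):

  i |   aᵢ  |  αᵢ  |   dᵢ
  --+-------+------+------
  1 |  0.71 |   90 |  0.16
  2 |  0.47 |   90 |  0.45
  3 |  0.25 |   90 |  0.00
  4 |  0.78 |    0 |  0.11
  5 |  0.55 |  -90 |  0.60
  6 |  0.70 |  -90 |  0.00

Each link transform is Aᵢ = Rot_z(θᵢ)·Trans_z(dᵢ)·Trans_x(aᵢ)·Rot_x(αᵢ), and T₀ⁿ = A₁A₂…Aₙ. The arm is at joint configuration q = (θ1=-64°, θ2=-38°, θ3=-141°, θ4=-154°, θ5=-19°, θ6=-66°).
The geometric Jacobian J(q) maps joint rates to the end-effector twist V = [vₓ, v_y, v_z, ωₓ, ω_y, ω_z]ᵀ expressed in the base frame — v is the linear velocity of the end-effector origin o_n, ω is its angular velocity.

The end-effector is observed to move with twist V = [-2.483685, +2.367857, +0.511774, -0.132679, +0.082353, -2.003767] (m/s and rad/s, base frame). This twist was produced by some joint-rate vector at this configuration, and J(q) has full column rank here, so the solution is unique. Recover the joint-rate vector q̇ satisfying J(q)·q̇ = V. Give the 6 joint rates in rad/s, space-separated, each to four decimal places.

-0.7830 0.7620 0.4250 -0.1600 -0.7750 -0.6230

o_n = [-1.4273, -2.3293, 0.1309]
J₁: ẑ×o_n = [2.3293, -1.4273, 0.0000], ω = ẑ
J2: z=[-0.8988, -0.4384, 0.0000] o=[0.3112, -0.6381, 0.1600] → [0.0128, -0.0262, 0.7579, -0.8988, -0.4384, 0.0000]
J3: z=[-0.2699, 0.5534, -0.7880] o=[0.0691, -1.1683, -0.1294] → [-0.7709, 1.2495, 1.1414, -0.2699, 0.5534, -0.7880]
J4: z=[-0.9159, 0.1050, 0.3874] o=[0.1434, -0.9617, -0.0097] → [0.5447, -0.4798, 1.4176, -0.9159, 0.1050, 0.3874]
J5: z=[-0.9159, 0.1050, 0.3874] o=[-0.0734, -1.7187, -0.0331] → [0.2538, -0.3744, 0.7015, -0.9159, 0.1050, 0.3874]
J6: z=[0.3041, -0.4485, 0.8404] o=[-0.7670, -2.1438, -0.0090] → [0.0932, -0.5975, -0.3526, 0.3041, -0.4485, 0.8404]
q̇ = J⁺·V = [-0.7830, 0.7620, 0.4250, -0.1600, -0.7750, -0.6230]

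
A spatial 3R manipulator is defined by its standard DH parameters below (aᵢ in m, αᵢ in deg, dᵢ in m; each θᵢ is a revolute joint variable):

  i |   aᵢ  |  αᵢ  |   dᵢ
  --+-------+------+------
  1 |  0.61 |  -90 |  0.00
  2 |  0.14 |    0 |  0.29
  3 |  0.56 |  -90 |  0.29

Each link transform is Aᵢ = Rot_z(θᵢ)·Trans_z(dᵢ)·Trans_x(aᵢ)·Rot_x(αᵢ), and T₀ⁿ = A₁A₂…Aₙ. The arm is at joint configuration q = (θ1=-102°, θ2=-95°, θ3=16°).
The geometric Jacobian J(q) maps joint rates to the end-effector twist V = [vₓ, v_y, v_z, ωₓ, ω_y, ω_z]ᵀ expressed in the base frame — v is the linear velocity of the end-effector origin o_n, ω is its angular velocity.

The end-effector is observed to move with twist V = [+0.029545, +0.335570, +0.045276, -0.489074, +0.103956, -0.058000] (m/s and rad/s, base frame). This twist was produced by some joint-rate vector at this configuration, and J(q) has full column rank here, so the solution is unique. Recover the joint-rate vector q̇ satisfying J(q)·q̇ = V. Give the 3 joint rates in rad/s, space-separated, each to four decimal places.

-0.0580 -0.6680 0.1680

o_n = [0.4208, -0.8098, 0.6892]
J₁: ẑ×o_n = [0.8098, 0.4208, -0.0000], ω = ẑ
J2: z=[0.9781, -0.2079, 0.0000] o=[-0.1268, -0.5967, 0.0000] → [-0.1433, -0.6741, -0.0947, 0.9781, -0.2079, 0.0000]
J3: z=[0.9781, -0.2079, 0.0000] o=[0.1594, -0.6450, 0.1395] → [-0.1143, -0.5377, -0.1069, 0.9781, -0.2079, 0.0000]
q̇ = J⁺·V = [-0.0580, -0.6680, 0.1680]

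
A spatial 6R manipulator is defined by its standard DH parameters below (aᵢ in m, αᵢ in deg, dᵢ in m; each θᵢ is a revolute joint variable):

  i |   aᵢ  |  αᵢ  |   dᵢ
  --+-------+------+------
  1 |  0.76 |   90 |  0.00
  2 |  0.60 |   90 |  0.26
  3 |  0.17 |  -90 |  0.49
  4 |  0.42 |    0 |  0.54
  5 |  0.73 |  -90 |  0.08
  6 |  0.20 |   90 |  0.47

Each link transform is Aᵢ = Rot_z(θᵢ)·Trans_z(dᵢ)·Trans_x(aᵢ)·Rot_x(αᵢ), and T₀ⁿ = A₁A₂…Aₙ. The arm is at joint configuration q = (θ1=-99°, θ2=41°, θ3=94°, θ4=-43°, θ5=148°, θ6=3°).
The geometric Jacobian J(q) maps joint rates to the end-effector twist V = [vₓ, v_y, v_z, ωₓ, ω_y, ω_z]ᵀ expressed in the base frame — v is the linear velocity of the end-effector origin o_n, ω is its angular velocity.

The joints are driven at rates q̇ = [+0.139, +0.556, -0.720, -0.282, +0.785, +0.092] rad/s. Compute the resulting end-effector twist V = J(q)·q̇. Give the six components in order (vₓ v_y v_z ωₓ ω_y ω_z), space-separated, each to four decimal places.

0.1179 -0.2028 -0.4157 -0.2970 0.8881 0.3393

o_n = [-0.1203, -0.7559, 0.0046]
J₁: ẑ×o_n = [0.7559, -0.1203, 0.0000], ω = ẑ
J2: z=[-0.9877, 0.1564, 0.0000] o=[-0.1189, -0.7506, 0.0000] → [0.0007, 0.0046, 0.0054, -0.9877, 0.1564, 0.0000]
J3: z=[-0.1026, -0.6480, -0.7547] o=[-0.4465, -1.1572, 0.3936] → [0.5550, -0.2861, 0.1702, -0.1026, -0.6480, -0.7547]
J4: z=[0.1867, 0.7327, -0.6545] o=[-0.6629, -1.4394, 0.0160] → [0.4390, -0.3530, -0.2700, 0.1867, 0.7327, -0.6545]
J5: z=[0.1867, 0.7327, -0.6545] o=[-0.8916, -1.1654, -0.5676] → [0.6873, -0.6116, -0.4887, 0.1867, 0.7327, -0.6545]
J6: z=[0.9172, -0.3687, -0.1511] o=[-0.6197, -0.6892, -0.0791] → [-0.0410, -0.1523, 0.1230, 0.9172, -0.3687, -0.1511]
V = J·q̇ = [0.1179, -0.2028, -0.4157, -0.2970, 0.8881, 0.3393]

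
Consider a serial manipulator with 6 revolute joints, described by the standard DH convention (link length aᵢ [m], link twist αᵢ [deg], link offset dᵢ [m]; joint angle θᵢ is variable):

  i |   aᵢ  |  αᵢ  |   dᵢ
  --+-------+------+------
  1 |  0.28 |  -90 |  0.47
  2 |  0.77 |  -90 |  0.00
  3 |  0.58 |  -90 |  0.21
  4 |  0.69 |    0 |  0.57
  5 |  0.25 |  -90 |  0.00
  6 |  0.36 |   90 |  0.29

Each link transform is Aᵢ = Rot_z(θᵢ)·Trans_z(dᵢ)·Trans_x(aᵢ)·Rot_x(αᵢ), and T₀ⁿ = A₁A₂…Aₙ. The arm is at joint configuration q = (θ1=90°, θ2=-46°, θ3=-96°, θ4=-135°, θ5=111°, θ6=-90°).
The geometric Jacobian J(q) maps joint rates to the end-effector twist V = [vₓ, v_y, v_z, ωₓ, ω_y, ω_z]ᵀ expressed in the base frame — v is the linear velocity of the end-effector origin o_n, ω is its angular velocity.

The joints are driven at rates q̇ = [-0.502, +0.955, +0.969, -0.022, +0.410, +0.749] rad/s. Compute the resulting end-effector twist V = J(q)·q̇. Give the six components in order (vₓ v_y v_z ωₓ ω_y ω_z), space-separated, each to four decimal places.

o_n = [-0.5332, 1.8101, 1.2848]
J₁: ẑ×o_n = [-1.8101, -0.5332, 0.0000], ω = ẑ
J2: z=[-1.0000, 0.0000, 0.0000] o=[0.0000, 0.2800, 0.4700] → [-0.0000, 0.8148, -1.5301, -1.0000, 0.0000, 0.0000]
J3: z=[-0.0000, 0.7193, -0.6947] o=[0.0000, 0.8149, 1.0239] → [0.8791, 0.3704, 0.3836, -0.0000, 0.7193, -0.6947]
J4: z=[-0.1045, 0.6909, 0.7154] o=[-0.5768, 0.9238, 0.8344] → [-0.3229, 0.0783, -0.1228, -0.1045, 0.6909, 0.7154]
J5: z=[-0.1045, 0.6909, 0.7154] o=[-0.1512, 1.7040, 0.9399] → [0.1623, -0.2373, 0.2529, -0.1045, 0.6909, 0.7154]
J6: z=[-0.4045, -0.6867, 0.6040] o=[-0.3783, 1.7606, 0.8521] → [-0.3271, 0.0814, -0.1264, -0.4045, -0.6867, 0.6040]
V = J·q̇ = [1.5892, 1.3668, -1.0779, -1.2985, 0.4508, -0.4451]

1.5892 1.3668 -1.0779 -1.2985 0.4508 -0.4451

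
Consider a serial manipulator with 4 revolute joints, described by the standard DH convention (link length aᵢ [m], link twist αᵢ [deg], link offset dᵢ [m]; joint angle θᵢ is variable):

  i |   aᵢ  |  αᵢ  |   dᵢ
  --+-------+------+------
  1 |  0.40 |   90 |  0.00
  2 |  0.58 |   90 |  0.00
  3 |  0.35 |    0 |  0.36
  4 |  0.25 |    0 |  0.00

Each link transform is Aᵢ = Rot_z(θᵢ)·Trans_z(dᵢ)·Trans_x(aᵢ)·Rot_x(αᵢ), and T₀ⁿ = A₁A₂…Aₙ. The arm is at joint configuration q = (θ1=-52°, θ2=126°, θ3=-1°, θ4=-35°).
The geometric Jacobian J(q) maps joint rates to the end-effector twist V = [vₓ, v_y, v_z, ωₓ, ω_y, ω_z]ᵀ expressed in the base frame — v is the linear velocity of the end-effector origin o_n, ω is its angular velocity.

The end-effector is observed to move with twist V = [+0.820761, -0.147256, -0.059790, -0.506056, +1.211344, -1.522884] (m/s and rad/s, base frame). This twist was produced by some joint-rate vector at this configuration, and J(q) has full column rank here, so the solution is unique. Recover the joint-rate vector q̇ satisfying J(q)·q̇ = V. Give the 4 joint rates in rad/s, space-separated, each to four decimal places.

o_n = [0.1365, 0.0739, 1.1276]
J₁: ẑ×o_n = [-0.0739, 0.1365, 0.0000], ω = ẑ
J2: z=[-0.7880, -0.6157, 0.0000] o=[0.2463, -0.3152, 0.0000] → [-0.6942, 0.8885, -0.3742, -0.7880, -0.6157, 0.0000]
J3: z=[0.4981, -0.6375, 0.5878] o=[0.0364, -0.0466, 0.4692] → [-0.4905, -0.2691, 0.1238, 0.4981, -0.6375, 0.5878]
J4: z=[0.4981, -0.6375, 0.5878] o=[0.0939, -0.1102, 0.9639] → [-0.2126, -0.0565, 0.1189, 0.4981, -0.6375, 0.5878]
q̇ = J⁺·V = [-0.6030, -0.3470, -0.7290, -0.8360]

-0.6030 -0.3470 -0.7290 -0.8360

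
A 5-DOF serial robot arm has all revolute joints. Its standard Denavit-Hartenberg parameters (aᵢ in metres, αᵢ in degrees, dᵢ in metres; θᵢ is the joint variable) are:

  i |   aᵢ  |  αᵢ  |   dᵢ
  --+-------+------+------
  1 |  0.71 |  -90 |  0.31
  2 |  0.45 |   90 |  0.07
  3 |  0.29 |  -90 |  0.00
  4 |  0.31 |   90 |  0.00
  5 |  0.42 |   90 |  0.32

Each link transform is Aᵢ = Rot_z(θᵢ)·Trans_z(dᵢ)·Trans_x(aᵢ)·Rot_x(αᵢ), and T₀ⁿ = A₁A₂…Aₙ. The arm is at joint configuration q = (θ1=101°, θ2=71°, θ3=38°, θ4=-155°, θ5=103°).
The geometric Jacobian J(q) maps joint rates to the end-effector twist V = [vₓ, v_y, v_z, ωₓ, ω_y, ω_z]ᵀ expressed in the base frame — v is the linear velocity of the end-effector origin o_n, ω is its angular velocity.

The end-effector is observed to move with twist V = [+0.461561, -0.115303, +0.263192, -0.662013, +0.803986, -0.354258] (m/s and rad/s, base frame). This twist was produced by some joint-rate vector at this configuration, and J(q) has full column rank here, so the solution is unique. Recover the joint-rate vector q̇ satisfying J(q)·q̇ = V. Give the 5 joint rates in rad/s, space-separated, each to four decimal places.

-0.4040 0.7800 0.8320 -0.3780 -0.0550

o_n = [-0.4707, 0.4953, 0.0882]
J₁: ẑ×o_n = [-0.4953, -0.4707, 0.0000], ω = ẑ
J2: z=[-0.9816, -0.1908, 0.0000] o=[-0.1355, 0.6970, 0.3100] → [0.0423, -0.2177, 0.1340, -0.9816, -0.1908, 0.0000]
J3: z=[-0.1804, 0.9281, 0.3256] o=[-0.2321, 0.8274, -0.1155] → [0.2972, -0.0409, 0.2813, -0.1804, 0.9281, 0.3256]
J4: z=[-0.7353, -0.3471, 0.5821] o=[-0.4216, 0.8664, -0.3316] → [0.0703, 0.2801, 0.2558, -0.7353, -0.3471, 0.5821]
J5: z=[0.4396, -0.8980, 0.0198] o=[-0.2617, 0.9502, -0.0796] → [-0.1416, -0.0779, -0.3877, 0.4396, -0.8980, 0.0198]
q̇ = J⁺·V = [-0.4040, 0.7800, 0.8320, -0.3780, -0.0550]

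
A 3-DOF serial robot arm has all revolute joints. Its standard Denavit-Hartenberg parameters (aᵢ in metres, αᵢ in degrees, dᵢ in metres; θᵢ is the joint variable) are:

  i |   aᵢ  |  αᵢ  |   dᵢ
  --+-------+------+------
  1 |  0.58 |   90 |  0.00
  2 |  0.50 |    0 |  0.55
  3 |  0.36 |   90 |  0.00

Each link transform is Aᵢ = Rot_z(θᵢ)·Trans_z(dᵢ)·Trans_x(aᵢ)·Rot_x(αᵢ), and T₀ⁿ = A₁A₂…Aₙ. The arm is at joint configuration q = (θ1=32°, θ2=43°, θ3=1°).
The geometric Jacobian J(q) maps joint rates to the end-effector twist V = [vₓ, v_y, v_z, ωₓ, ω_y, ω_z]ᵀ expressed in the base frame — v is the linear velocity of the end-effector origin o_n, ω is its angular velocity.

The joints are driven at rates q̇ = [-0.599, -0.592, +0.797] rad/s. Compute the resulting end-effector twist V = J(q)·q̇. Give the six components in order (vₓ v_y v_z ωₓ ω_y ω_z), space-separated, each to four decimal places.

o_n = [1.3130, 0.1719, 0.5911]
J₁: ẑ×o_n = [-0.1719, 1.3130, 0.0000], ω = ẑ
J2: z=[0.5299, -0.8480, 0.0000] o=[0.4919, 0.3074, 0.0000] → [-0.5013, -0.3132, 0.6246, 0.5299, -0.8480, 0.0000]
J3: z=[0.5299, -0.8480, 0.0000] o=[1.0934, 0.0347, 0.3410] → [-0.2121, -0.1325, 0.2590, 0.5299, -0.8480, 0.0000]
V = J·q̇ = [0.2307, -0.7067, -0.1634, 0.1086, -0.1738, -0.5990]

0.2307 -0.7067 -0.1634 0.1086 -0.1738 -0.5990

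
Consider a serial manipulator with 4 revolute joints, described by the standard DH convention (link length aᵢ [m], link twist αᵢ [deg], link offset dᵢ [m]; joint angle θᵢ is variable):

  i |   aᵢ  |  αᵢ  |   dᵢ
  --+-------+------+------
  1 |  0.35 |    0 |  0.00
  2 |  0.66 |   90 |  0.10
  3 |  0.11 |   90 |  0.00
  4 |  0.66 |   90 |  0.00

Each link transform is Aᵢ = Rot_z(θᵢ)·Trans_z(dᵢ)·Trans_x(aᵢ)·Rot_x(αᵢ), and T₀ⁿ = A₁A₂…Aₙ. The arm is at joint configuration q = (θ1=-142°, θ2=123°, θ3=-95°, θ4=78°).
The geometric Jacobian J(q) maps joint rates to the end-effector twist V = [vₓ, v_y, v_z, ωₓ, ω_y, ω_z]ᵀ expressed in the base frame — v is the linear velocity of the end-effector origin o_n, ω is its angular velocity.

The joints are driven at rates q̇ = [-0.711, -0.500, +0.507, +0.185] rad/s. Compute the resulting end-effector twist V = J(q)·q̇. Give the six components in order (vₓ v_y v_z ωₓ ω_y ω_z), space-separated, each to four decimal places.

o_n = [0.1177, -1.0337, -0.1463]
J₁: ẑ×o_n = [1.0337, 0.1177, -0.0000], ω = ẑ
J2: z=[0.0000, 0.0000, 1.0000] o=[-0.2758, -0.2155, 0.0000] → [0.8183, 0.3935, -0.0000, 0.0000, 0.0000, 1.0000]
J3: z=[-0.3256, -0.9455, 0.0000] o=[0.3482, -0.4304, 0.1000] → [0.2329, -0.0802, -0.0215, -0.3256, -0.9455, 0.0000]
J4: z=[-0.9419, 0.3243, 0.0872] o=[0.3392, -0.4272, -0.0096] → [0.0085, -0.1481, 0.6431, -0.9419, 0.3243, 0.0872]
V = J·q̇ = [-1.0245, -0.3485, 0.1081, -0.3393, -0.4194, -1.1949]

-1.0245 -0.3485 0.1081 -0.3393 -0.4194 -1.1949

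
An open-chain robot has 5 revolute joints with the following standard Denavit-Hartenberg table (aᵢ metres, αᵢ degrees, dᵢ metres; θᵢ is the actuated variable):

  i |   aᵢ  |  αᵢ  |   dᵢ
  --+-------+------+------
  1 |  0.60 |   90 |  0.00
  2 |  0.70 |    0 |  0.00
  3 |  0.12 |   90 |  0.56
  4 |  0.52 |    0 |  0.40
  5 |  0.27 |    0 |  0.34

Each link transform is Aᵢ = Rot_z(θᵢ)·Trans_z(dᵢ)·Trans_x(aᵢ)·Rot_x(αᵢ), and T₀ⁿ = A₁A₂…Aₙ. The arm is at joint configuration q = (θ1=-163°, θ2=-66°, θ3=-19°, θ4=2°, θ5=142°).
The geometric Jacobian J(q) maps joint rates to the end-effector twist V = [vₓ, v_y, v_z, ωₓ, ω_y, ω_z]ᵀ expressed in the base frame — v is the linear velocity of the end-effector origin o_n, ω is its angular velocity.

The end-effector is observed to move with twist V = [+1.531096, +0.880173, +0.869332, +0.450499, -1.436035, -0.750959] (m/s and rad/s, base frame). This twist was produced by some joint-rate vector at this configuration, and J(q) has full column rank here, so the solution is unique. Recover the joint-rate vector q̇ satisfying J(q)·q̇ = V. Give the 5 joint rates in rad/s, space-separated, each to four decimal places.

-0.7500 -0.6870 -0.8180 0.4970 -0.4860

o_n = [-0.3916, 0.6508, -1.1236]
J₁: ẑ×o_n = [-0.6508, -0.3916, 0.0000], ω = ẑ
J2: z=[-0.2924, 0.9563, 0.0000] o=[-0.5738, -0.1754, 0.0000] → [-1.0745, -0.3285, -0.4158, -0.2924, 0.9563, 0.0000]
J3: z=[-0.2924, 0.9563, 0.0000] o=[-0.8461, -0.2587, -0.6395] → [-0.4630, -0.1415, -0.7005, -0.2924, 0.9563, 0.0000]
J4: z=[0.9527, 0.2913, -0.0872] o=[-1.0198, 0.2738, -0.7590] → [-0.0733, 0.2926, 0.1762, 0.9527, 0.2913, -0.0872]
J5: z=[0.9527, 0.2913, -0.0872] o=[-0.6873, 0.3944, -1.3116] → [0.0771, -0.2048, 0.1581, 0.9527, 0.2913, -0.0872]
q̇ = J⁺·V = [-0.7500, -0.6870, -0.8180, 0.4970, -0.4860]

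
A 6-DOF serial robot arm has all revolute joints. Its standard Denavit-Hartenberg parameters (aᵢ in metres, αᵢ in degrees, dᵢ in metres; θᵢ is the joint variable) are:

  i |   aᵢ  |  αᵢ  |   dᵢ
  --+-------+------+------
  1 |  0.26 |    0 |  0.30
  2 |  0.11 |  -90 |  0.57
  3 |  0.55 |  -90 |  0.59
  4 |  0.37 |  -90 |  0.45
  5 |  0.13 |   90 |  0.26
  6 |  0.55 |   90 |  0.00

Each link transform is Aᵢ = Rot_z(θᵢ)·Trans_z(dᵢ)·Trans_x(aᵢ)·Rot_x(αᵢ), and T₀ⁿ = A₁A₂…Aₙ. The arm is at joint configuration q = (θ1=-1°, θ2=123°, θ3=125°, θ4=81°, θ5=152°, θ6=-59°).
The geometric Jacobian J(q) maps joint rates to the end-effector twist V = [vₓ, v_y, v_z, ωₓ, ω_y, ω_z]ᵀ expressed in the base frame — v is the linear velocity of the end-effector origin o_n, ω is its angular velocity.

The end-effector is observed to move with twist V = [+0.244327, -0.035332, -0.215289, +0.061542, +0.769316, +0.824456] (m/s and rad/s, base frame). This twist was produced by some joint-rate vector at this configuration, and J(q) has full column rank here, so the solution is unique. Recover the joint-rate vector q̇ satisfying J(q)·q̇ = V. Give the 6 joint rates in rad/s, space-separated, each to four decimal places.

o_n = [0.0196, -0.7861, 0.3946]
J₁: ẑ×o_n = [0.7861, 0.0196, -0.0000], ω = ẑ
J2: z=[0.0000, 0.0000, 1.0000] o=[0.2600, -0.0045, 0.3000] → [0.7816, -0.2404, 0.0000, 0.0000, 0.0000, 1.0000]
J3: z=[-0.8480, -0.5299, 0.0000] o=[0.2017, 0.0887, 0.8700] → [0.2519, -0.4032, 0.6454, -0.8480, -0.5299, 0.0000]
J4: z=[0.4341, -0.6947, 0.5736] o=[-0.1315, -0.4914, 0.4195] → [0.1863, 0.0975, -0.0230, 0.4341, -0.6947, 0.5736]
J5: z=[-0.1675, 0.5633, 0.8091] o=[0.3913, -0.6385, 0.6302] → [-0.0133, -0.3403, 0.2342, -0.1675, 0.5633, 0.8091]
J6: z=[0.0323, 0.8234, -0.5666] o=[0.2197, -0.5010, 0.8202] → [-0.5120, 0.1271, 0.1556, 0.0323, 0.8234, -0.5666]
q̇ = J⁺·V = [0.7210, -0.3330, -0.5190, -0.5770, 0.6950, -0.3620]

0.7210 -0.3330 -0.5190 -0.5770 0.6950 -0.3620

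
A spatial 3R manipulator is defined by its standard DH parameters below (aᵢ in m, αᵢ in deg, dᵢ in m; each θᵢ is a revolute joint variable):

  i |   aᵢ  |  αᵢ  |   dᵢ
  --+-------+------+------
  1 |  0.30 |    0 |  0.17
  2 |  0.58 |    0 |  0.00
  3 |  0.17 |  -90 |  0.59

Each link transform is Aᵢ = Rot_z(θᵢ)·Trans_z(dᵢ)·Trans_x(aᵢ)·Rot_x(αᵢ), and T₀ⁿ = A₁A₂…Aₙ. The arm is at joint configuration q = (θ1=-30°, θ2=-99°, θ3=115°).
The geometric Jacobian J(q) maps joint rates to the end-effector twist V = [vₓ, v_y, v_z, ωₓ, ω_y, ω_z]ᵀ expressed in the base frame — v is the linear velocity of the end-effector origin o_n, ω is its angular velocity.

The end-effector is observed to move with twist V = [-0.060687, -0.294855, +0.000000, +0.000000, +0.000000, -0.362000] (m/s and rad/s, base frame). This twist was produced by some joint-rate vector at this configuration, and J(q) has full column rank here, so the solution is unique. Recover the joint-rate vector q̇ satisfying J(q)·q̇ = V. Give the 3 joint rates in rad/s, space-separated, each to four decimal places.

o_n = [0.0598, -0.6419, 0.7600]
J₁: ẑ×o_n = [0.6419, 0.0598, -0.0000], ω = ẑ
J2: z=[0.0000, 0.0000, 1.0000] o=[0.2598, -0.1500, 0.1700] → [0.4919, -0.2001, 0.0000, 0.0000, 0.0000, 1.0000]
J3: z=[0.0000, 0.0000, 1.0000] o=[-0.1052, -0.6007, 0.1700] → [0.0411, 0.1650, -0.0000, 0.0000, 0.0000, 1.0000]
q̇ = J⁺·V = [-0.7140, 0.8500, -0.4980]

-0.7140 0.8500 -0.4980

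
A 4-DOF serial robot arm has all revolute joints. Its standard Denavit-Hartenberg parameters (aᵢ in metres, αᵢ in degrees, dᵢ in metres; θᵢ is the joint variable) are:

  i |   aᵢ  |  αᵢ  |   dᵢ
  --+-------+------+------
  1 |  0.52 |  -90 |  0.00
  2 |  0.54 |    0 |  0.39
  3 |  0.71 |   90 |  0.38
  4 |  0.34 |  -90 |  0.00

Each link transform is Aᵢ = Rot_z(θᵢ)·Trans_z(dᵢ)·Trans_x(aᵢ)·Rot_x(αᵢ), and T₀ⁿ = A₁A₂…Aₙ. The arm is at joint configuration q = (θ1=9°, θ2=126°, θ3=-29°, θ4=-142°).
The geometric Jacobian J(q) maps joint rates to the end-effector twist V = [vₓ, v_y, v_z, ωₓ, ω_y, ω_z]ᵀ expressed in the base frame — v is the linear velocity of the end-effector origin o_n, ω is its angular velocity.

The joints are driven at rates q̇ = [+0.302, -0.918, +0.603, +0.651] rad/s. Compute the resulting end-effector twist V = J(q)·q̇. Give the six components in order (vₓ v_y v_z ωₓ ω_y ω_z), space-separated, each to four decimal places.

0.3692 -0.0726 -0.4436 0.6875 -0.2100 0.2227

o_n = [0.0592, 0.5770, -0.8757]
J₁: ẑ×o_n = [-0.5770, 0.0592, 0.0000], ω = ẑ
J2: z=[-0.1564, 0.9877, 0.0000] o=[0.5136, 0.0813, 0.0000] → [-0.8649, -0.1370, 0.3713, -0.1564, 0.9877, 0.0000]
J3: z=[-0.1564, 0.9877, 0.0000] o=[0.1391, 0.4169, -0.4369] → [-0.4334, -0.0686, 0.0539, -0.1564, 0.9877, 0.0000]
J4: z=[0.9803, 0.1553, -0.1219] o=[-0.0058, 0.7787, -1.1416] → [0.0167, -0.2686, -0.2078, 0.9803, 0.1553, -0.1219]
V = J·q̇ = [0.3692, -0.0726, -0.4436, 0.6875, -0.2100, 0.2227]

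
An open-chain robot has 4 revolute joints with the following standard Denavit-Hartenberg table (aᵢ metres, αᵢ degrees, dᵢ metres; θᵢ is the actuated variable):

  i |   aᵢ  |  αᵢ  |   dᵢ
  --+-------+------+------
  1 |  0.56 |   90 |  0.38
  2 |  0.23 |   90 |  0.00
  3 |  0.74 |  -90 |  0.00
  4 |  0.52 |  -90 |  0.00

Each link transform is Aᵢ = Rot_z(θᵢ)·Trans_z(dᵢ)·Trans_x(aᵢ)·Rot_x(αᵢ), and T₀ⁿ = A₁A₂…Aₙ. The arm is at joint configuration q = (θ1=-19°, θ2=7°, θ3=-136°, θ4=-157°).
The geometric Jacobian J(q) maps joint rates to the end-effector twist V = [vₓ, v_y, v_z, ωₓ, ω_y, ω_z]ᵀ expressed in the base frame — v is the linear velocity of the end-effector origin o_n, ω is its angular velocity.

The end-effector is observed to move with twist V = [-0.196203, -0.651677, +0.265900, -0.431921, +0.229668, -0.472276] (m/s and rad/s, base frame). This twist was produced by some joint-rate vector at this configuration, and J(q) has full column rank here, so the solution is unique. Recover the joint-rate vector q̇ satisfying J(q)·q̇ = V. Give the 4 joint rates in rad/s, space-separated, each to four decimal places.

o_n = [0.6514, -0.0323, 0.1835]
J₁: ẑ×o_n = [0.0323, 0.6514, -0.0000], ω = ẑ
J2: z=[-0.3256, -0.9455, 0.0000] o=[0.5295, -0.1823, 0.3800] → [0.1858, -0.0640, 0.0665, -0.3256, -0.9455, 0.0000]
J3: z=[0.1152, -0.0397, -0.9925] o=[0.7453, -0.2566, 0.4080] → [0.2316, 0.1191, 0.0221, 0.1152, -0.0397, -0.9925]
J4: z=[0.8861, 0.4557, 0.0847] o=[0.4131, 0.4014, 0.3432] → [-0.0361, 0.1617, -0.4929, 0.8861, 0.4557, 0.0847]
q̇ = J⁺·V = [-0.8220, -0.5290, -0.4060, -0.6290]

-0.8220 -0.5290 -0.4060 -0.6290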